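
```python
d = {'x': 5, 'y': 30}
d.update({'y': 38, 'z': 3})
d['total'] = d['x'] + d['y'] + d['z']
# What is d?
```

After line 1: d = {'x': 5, 'y': 30}
After line 2 (y overwritten, z added): d = {'x': 5, 'y': 38, 'z': 3}
After line 3 (total = 5 + 38 + 3 = 46): d = {'x': 5, 'y': 38, 'z': 3, 'total': 46}

{'x': 5, 'y': 38, 'z': 3, 'total': 46}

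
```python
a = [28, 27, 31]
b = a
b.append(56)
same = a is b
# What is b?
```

After line 1: a = [28, 27, 31]
After line 2 (b = a is an alias, same object): a = [28, 27, 31], b = [28, 27, 31]
After line 3 (b.append mutates the shared list): a = [28, 27, 31, 56], b = [28, 27, 31, 56]
After line 4 (same = a is b; same object -> True): same = True

[28, 27, 31, 56]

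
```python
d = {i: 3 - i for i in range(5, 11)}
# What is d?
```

{5: -2, 6: -3, 7: -4, 8: -5, 9: -6, 10: -7}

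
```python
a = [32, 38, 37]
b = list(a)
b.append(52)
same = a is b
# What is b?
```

After line 1: a = [32, 38, 37]
After line 2 (b = list(a) is a shallow copy, new object): a = [32, 38, 37], b = [32, 38, 37]
After line 3 (append only mutates b): a = [32, 38, 37], b = [32, 38, 37, 52]
After line 4 (same = a is b; different objects -> False): same = False

[32, 38, 37, 52]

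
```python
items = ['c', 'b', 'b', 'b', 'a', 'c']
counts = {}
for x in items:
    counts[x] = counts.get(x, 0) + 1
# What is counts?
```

Initial: counts = {}, items = ['c', 'b', 'b', 'b', 'a', 'c']
See 'c': counts = {'c': 1}
See 'b': counts = {'c': 1, 'b': 1}
See 'b': counts = {'c': 1, 'b': 2}
See 'b': counts = {'c': 1, 'b': 3}
See 'a': counts = {'c': 1, 'b': 3, 'a': 1}
See 'c': counts = {'c': 2, 'b': 3, 'a': 1}

{'c': 2, 'b': 3, 'a': 1}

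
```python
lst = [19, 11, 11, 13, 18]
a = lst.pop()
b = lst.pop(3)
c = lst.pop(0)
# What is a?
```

After line 1: lst = [19, 11, 11, 13, 18]
After line 2 (pop() -> a = 18): lst = [19, 11, 11, 13]
After line 3 (pop(3) -> b = 13): lst = [19, 11, 11]
After line 4 (pop(0) -> c = 19): lst = [11, 11]

18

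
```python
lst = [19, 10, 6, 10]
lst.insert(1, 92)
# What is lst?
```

[19, 92, 10, 6, 10]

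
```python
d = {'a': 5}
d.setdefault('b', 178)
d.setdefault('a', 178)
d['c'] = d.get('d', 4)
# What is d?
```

After line 1: d = {'a': 5}
After line 2 (setdefault adds 'b'=178): d = {'a': 5, 'b': 178}
After line 3 (setdefault 'a' no-op, already exists): d = {'a': 5, 'b': 178}
After line 4 (get('d', 4) returns default since 'd' not in d): d = {'a': 5, 'b': 178, 'c': 4}

{'a': 5, 'b': 178, 'c': 4}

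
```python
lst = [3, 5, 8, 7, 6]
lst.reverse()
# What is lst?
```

[6, 7, 8, 5, 3]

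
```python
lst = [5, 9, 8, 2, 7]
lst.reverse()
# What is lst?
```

[7, 2, 8, 9, 5]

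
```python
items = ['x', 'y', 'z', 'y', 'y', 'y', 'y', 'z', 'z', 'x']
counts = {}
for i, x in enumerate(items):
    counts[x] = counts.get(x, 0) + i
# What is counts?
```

Initial: counts = {}, items = ['x', 'y', 'z', 'y', 'y', 'y', 'y', 'z', 'z', 'x']
i=0, x='x': counts = {'x': 0}
i=1, x='y': counts = {'x': 0, 'y': 1}
i=2, x='z': counts = {'x': 0, 'y': 1, 'z': 2}
i=3, x='y': counts = {'x': 0, 'y': 4, 'z': 2}
i=4, x='y': counts = {'x': 0, 'y': 8, 'z': 2}
i=5, x='y': counts = {'x': 0, 'y': 13, 'z': 2}
i=6, x='y': counts = {'x': 0, 'y': 19, 'z': 2}
i=7, x='z': counts = {'x': 0, 'y': 19, 'z': 9}
i=8, x='z': counts = {'x': 0, 'y': 19, 'z': 17}
i=9, x='x': counts = {'x': 9, 'y': 19, 'z': 17}

{'x': 9, 'y': 19, 'z': 17}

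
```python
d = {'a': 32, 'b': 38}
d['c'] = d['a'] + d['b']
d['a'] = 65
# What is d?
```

After line 1: d = {'a': 32, 'b': 38}
After line 2 (d['c'] = 32 + 38): d = {'a': 32, 'b': 38, 'c': 70}
After line 3: d = {'a': 65, 'b': 38, 'c': 70}

{'a': 65, 'b': 38, 'c': 70}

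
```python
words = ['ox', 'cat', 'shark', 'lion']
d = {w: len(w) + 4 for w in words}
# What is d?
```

{'ox': 6, 'cat': 7, 'shark': 9, 'lion': 8}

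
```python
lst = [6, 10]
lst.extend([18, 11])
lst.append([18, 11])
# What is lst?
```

After line 1: lst = [6, 10]
After line 2 (extend unpacks [18, 11]): lst = [6, 10, 18, 11]
After line 3 (append adds [18, 11] as single element): lst = [6, 10, 18, 11, [18, 11]]

[6, 10, 18, 11, [18, 11]]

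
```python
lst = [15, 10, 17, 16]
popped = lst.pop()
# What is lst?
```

[15, 10, 17]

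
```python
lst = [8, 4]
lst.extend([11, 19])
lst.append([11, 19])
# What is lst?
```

After line 1: lst = [8, 4]
After line 2 (extend unpacks [11, 19]): lst = [8, 4, 11, 19]
After line 3 (append adds [11, 19] as single element): lst = [8, 4, 11, 19, [11, 19]]

[8, 4, 11, 19, [11, 19]]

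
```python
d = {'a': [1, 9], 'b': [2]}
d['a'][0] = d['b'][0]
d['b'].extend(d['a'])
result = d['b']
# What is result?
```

After line 1: d = {'a': [1, 9], 'b': [2]}
After line 2 (a[0] = b[0] = 2): d = {'a': [2, 9], 'b': [2]}
After line 3 (b.extend(a) appends [2, 9]): d = {'a': [2, 9], 'b': [2, 2, 9]}
After line 4: result = d['b'] = [2, 2, 9]

[2, 2, 9]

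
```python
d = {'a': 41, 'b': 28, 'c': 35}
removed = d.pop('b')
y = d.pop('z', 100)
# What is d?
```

After line 1: d = {'a': 41, 'b': 28, 'c': 35}
After line 2 (pop 'b' returns 28): d = {'a': 41, 'c': 35}, removed = 28
After line 3 (pop 'z' missing, returns default 100): d = {'a': 41, 'c': 35}, y = 100

{'a': 41, 'c': 35}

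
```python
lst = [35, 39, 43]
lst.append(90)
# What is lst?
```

[35, 39, 43, 90]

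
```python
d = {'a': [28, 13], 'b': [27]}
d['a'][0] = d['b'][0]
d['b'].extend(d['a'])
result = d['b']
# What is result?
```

After line 1: d = {'a': [28, 13], 'b': [27]}
After line 2 (a[0] = b[0] = 27): d = {'a': [27, 13], 'b': [27]}
After line 3 (b.extend(a) appends [27, 13]): d = {'a': [27, 13], 'b': [27, 27, 13]}
After line 4: result = d['b'] = [27, 27, 13]

[27, 27, 13]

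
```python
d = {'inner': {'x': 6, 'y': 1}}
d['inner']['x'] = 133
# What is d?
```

After line 1: d = {'inner': {'x': 6, 'y': 1}}
After line 2 (inner x overwritten): d = {'inner': {'x': 133, 'y': 1}}

{'inner': {'x': 133, 'y': 1}}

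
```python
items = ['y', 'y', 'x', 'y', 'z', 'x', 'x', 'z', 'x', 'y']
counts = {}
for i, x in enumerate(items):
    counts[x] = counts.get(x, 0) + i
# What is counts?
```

Initial: counts = {}, items = ['y', 'y', 'x', 'y', 'z', 'x', 'x', 'z', 'x', 'y']
i=0, x='y': counts = {'y': 0}
i=1, x='y': counts = {'y': 1}
i=2, x='x': counts = {'y': 1, 'x': 2}
i=3, x='y': counts = {'y': 4, 'x': 2}
i=4, x='z': counts = {'y': 4, 'x': 2, 'z': 4}
i=5, x='x': counts = {'y': 4, 'x': 7, 'z': 4}
i=6, x='x': counts = {'y': 4, 'x': 13, 'z': 4}
i=7, x='z': counts = {'y': 4, 'x': 13, 'z': 11}
i=8, x='x': counts = {'y': 4, 'x': 21, 'z': 11}
i=9, x='y': counts = {'y': 13, 'x': 21, 'z': 11}

{'y': 13, 'x': 21, 'z': 11}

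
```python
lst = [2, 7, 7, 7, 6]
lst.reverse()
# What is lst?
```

[6, 7, 7, 7, 2]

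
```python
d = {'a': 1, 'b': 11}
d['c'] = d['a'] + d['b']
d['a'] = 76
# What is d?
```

After line 1: d = {'a': 1, 'b': 11}
After line 2 (d['c'] = 1 + 11): d = {'a': 1, 'b': 11, 'c': 12}
After line 3: d = {'a': 76, 'b': 11, 'c': 12}

{'a': 76, 'b': 11, 'c': 12}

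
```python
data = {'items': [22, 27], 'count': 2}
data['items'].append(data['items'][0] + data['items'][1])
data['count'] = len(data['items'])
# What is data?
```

After line 1: data = {'items': [22, 27], 'count': 2}
After line 2 (append 22 + 27 = 49): data = {'items': [22, 27, 49], 'count': 2}
After line 3 (count = len(items) = 3): data = {'items': [22, 27, 49], 'count': 3}

{'items': [22, 27, 49], 'count': 3}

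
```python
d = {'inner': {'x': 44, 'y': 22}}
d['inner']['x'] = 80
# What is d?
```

After line 1: d = {'inner': {'x': 44, 'y': 22}}
After line 2 (inner x overwritten): d = {'inner': {'x': 80, 'y': 22}}

{'inner': {'x': 80, 'y': 22}}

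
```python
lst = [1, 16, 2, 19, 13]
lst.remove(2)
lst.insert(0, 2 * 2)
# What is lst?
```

After line 1: lst = [1, 16, 2, 19, 13]
After line 2 (remove first 2): lst = [1, 16, 19, 13]
After line 3 (insert 4 at index 0): lst = [4, 1, 16, 19, 13]

[4, 1, 16, 19, 13]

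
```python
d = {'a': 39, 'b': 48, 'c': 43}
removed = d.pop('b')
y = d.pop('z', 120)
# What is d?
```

After line 1: d = {'a': 39, 'b': 48, 'c': 43}
After line 2 (pop 'b' returns 48): d = {'a': 39, 'c': 43}, removed = 48
After line 3 (pop 'z' missing, returns default 120): d = {'a': 39, 'c': 43}, y = 120

{'a': 39, 'c': 43}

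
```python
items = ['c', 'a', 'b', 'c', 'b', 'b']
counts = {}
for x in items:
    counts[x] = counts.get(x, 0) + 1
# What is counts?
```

Initial: counts = {}, items = ['c', 'a', 'b', 'c', 'b', 'b']
See 'c': counts = {'c': 1}
See 'a': counts = {'c': 1, 'a': 1}
See 'b': counts = {'c': 1, 'a': 1, 'b': 1}
See 'c': counts = {'c': 2, 'a': 1, 'b': 1}
See 'b': counts = {'c': 2, 'a': 1, 'b': 2}
See 'b': counts = {'c': 2, 'a': 1, 'b': 3}

{'c': 2, 'a': 1, 'b': 3}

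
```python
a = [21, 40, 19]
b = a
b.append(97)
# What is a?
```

After line 1: a = [21, 40, 19]
After line 2 (b = a is an alias, same object): a = [21, 40, 19], b = [21, 40, 19]
After line 3 (b.append mutates the shared list): a = [21, 40, 19, 97], b = [21, 40, 19, 97]

[21, 40, 19, 97]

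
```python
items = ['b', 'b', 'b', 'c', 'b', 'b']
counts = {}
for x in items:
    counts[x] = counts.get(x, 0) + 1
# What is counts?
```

Initial: counts = {}, items = ['b', 'b', 'b', 'c', 'b', 'b']
See 'b': counts = {'b': 1}
See 'b': counts = {'b': 2}
See 'b': counts = {'b': 3}
See 'c': counts = {'b': 3, 'c': 1}
See 'b': counts = {'b': 4, 'c': 1}
See 'b': counts = {'b': 5, 'c': 1}

{'b': 5, 'c': 1}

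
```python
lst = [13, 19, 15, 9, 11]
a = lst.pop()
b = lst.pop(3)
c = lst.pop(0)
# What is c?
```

After line 1: lst = [13, 19, 15, 9, 11]
After line 2 (pop() -> a = 11): lst = [13, 19, 15, 9]
After line 3 (pop(3) -> b = 9): lst = [13, 19, 15]
After line 4 (pop(0) -> c = 13): lst = [19, 15]

13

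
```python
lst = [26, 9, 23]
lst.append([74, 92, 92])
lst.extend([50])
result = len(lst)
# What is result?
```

After line 1: lst = [26, 9, 23]
After line 2 (append adds [74, 92, 92] as single element): lst = [26, 9, 23, [74, 92, 92]]
After line 3 (extend unpacks [50], adds 50): lst = [26, 9, 23, [74, 92, 92], 50]
After line 4: result = len(lst) = 5

5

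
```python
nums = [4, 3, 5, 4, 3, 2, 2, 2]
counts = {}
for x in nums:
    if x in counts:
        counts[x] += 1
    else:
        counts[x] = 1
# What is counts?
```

Initial: counts = {}, nums = [4, 3, 5, 4, 3, 2, 2, 2]
See 4: counts = {4: 1}
See 3: counts = {4: 1, 3: 1}
See 5: counts = {4: 1, 3: 1, 5: 1}
See 4: counts = {4: 2, 3: 1, 5: 1}
See 3: counts = {4: 2, 3: 2, 5: 1}
See 2: counts = {4: 2, 3: 2, 5: 1, 2: 1}
See 2: counts = {4: 2, 3: 2, 5: 1, 2: 2}
See 2: counts = {4: 2, 3: 2, 5: 1, 2: 3}

{4: 2, 3: 2, 5: 1, 2: 3}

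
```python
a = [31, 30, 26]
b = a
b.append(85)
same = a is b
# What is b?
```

After line 1: a = [31, 30, 26]
After line 2 (b = a is an alias, same object): a = [31, 30, 26], b = [31, 30, 26]
After line 3 (b.append mutates the shared list): a = [31, 30, 26, 85], b = [31, 30, 26, 85]
After line 4 (same = a is b; same object -> True): same = True

[31, 30, 26, 85]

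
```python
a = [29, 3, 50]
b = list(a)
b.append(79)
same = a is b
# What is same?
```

After line 1: a = [29, 3, 50]
After line 2 (b = list(a) is a shallow copy, new object): a = [29, 3, 50], b = [29, 3, 50]
After line 3 (append only mutates b): a = [29, 3, 50], b = [29, 3, 50, 79]
After line 4 (same = a is b; different objects -> False): same = False

False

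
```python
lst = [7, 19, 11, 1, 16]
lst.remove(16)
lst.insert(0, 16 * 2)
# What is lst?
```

After line 1: lst = [7, 19, 11, 1, 16]
After line 2 (remove first 16): lst = [7, 19, 11, 1]
After line 3 (insert 32 at index 0): lst = [32, 7, 19, 11, 1]

[32, 7, 19, 11, 1]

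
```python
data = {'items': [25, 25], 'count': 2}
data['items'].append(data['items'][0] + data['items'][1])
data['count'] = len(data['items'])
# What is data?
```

After line 1: data = {'items': [25, 25], 'count': 2}
After line 2 (append 25 + 25 = 50): data = {'items': [25, 25, 50], 'count': 2}
After line 3 (count = len(items) = 3): data = {'items': [25, 25, 50], 'count': 3}

{'items': [25, 25, 50], 'count': 3}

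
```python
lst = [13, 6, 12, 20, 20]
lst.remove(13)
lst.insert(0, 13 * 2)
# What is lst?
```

After line 1: lst = [13, 6, 12, 20, 20]
After line 2 (remove first 13): lst = [6, 12, 20, 20]
After line 3 (insert 26 at index 0): lst = [26, 6, 12, 20, 20]

[26, 6, 12, 20, 20]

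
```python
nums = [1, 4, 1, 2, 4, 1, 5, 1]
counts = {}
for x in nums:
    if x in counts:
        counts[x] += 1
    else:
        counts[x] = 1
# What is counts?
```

Initial: counts = {}, nums = [1, 4, 1, 2, 4, 1, 5, 1]
See 1: counts = {1: 1}
See 4: counts = {1: 1, 4: 1}
See 1: counts = {1: 2, 4: 1}
See 2: counts = {1: 2, 4: 1, 2: 1}
See 4: counts = {1: 2, 4: 2, 2: 1}
See 1: counts = {1: 3, 4: 2, 2: 1}
See 5: counts = {1: 3, 4: 2, 2: 1, 5: 1}
See 1: counts = {1: 4, 4: 2, 2: 1, 5: 1}

{1: 4, 4: 2, 2: 1, 5: 1}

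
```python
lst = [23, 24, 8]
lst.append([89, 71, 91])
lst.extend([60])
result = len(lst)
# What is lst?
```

After line 1: lst = [23, 24, 8]
After line 2 (append adds [89, 71, 91] as single element): lst = [23, 24, 8, [89, 71, 91]]
After line 3 (extend unpacks [60], adds 60): lst = [23, 24, 8, [89, 71, 91], 60]
After line 4: result = len(lst) = 5

[23, 24, 8, [89, 71, 91], 60]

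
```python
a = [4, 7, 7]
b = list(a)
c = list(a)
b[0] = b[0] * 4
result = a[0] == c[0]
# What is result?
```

After line 1: a = [4, 7, 7]
After line 2 (b = list(a), copy): a = [4, 7, 7], b = [4, 7, 7]
After line 3 (c = list(a) is a copy, new object): c = [4, 7, 7]
After line 4 (b[0] = 4 * 4 = 16; only b mutates (copy)): a = [4, 7, 7], b = [16, 7, 7], c = [4, 7, 7]
After line 5 (a[0] = 4, c[0] = 4; result = True)

True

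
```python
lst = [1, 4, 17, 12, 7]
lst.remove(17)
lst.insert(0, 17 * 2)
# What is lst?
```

After line 1: lst = [1, 4, 17, 12, 7]
After line 2 (remove first 17): lst = [1, 4, 12, 7]
After line 3 (insert 34 at index 0): lst = [34, 1, 4, 12, 7]

[34, 1, 4, 12, 7]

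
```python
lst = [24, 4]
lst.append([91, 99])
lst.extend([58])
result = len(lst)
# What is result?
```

After line 1: lst = [24, 4]
After line 2 (append adds [91, 99] as single element): lst = [24, 4, [91, 99]]
After line 3 (extend unpacks [58], adds 58): lst = [24, 4, [91, 99], 58]
After line 4: result = len(lst) = 4

4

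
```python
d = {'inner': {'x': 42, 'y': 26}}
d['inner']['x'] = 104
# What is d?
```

After line 1: d = {'inner': {'x': 42, 'y': 26}}
After line 2 (inner x overwritten): d = {'inner': {'x': 104, 'y': 26}}

{'inner': {'x': 104, 'y': 26}}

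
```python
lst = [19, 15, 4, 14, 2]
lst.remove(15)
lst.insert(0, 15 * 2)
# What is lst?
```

After line 1: lst = [19, 15, 4, 14, 2]
After line 2 (remove first 15): lst = [19, 4, 14, 2]
After line 3 (insert 30 at index 0): lst = [30, 19, 4, 14, 2]

[30, 19, 4, 14, 2]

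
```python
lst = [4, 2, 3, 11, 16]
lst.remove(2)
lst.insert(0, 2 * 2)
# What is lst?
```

After line 1: lst = [4, 2, 3, 11, 16]
After line 2 (remove first 2): lst = [4, 3, 11, 16]
After line 3 (insert 4 at index 0): lst = [4, 4, 3, 11, 16]

[4, 4, 3, 11, 16]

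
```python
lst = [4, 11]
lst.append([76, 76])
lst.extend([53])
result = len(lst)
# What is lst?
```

After line 1: lst = [4, 11]
After line 2 (append adds [76, 76] as single element): lst = [4, 11, [76, 76]]
After line 3 (extend unpacks [53], adds 53): lst = [4, 11, [76, 76], 53]
After line 4: result = len(lst) = 4

[4, 11, [76, 76], 53]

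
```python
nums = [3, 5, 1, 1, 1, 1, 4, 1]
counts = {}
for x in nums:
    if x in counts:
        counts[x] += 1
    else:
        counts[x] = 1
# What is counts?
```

Initial: counts = {}, nums = [3, 5, 1, 1, 1, 1, 4, 1]
See 3: counts = {3: 1}
See 5: counts = {3: 1, 5: 1}
See 1: counts = {3: 1, 5: 1, 1: 1}
See 1: counts = {3: 1, 5: 1, 1: 2}
See 1: counts = {3: 1, 5: 1, 1: 3}
See 1: counts = {3: 1, 5: 1, 1: 4}
See 4: counts = {3: 1, 5: 1, 1: 4, 4: 1}
See 1: counts = {3: 1, 5: 1, 1: 5, 4: 1}

{3: 1, 5: 1, 1: 5, 4: 1}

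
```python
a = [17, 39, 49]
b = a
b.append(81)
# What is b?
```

After line 1: a = [17, 39, 49]
After line 2 (b = a is an alias, same object): a = [17, 39, 49], b = [17, 39, 49]
After line 3 (b.append mutates the shared list): a = [17, 39, 49, 81], b = [17, 39, 49, 81]

[17, 39, 49, 81]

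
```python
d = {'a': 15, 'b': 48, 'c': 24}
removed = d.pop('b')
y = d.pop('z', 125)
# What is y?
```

After line 1: d = {'a': 15, 'b': 48, 'c': 24}
After line 2 (pop 'b' returns 48): d = {'a': 15, 'c': 24}, removed = 48
After line 3 (pop 'z' missing, returns default 125): d = {'a': 15, 'c': 24}, y = 125

125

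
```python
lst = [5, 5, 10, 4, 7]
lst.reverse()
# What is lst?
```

[7, 4, 10, 5, 5]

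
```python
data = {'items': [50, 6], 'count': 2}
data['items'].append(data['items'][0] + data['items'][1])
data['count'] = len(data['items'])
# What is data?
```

After line 1: data = {'items': [50, 6], 'count': 2}
After line 2 (append 50 + 6 = 56): data = {'items': [50, 6, 56], 'count': 2}
After line 3 (count = len(items) = 3): data = {'items': [50, 6, 56], 'count': 3}

{'items': [50, 6, 56], 'count': 3}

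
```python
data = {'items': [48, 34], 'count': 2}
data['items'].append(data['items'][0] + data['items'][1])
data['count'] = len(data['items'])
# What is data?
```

After line 1: data = {'items': [48, 34], 'count': 2}
After line 2 (append 48 + 34 = 82): data = {'items': [48, 34, 82], 'count': 2}
After line 3 (count = len(items) = 3): data = {'items': [48, 34, 82], 'count': 3}

{'items': [48, 34, 82], 'count': 3}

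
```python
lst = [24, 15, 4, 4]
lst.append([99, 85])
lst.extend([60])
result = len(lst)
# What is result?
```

After line 1: lst = [24, 15, 4, 4]
After line 2 (append adds [99, 85] as single element): lst = [24, 15, 4, 4, [99, 85]]
After line 3 (extend unpacks [60], adds 60): lst = [24, 15, 4, 4, [99, 85], 60]
After line 4: result = len(lst) = 6

6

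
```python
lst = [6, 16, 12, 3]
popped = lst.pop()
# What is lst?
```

[6, 16, 12]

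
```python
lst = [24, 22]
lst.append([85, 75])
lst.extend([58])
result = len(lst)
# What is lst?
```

After line 1: lst = [24, 22]
After line 2 (append adds [85, 75] as single element): lst = [24, 22, [85, 75]]
After line 3 (extend unpacks [58], adds 58): lst = [24, 22, [85, 75], 58]
After line 4: result = len(lst) = 4

[24, 22, [85, 75], 58]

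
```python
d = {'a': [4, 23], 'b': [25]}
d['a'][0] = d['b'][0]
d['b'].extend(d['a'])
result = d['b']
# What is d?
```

After line 1: d = {'a': [4, 23], 'b': [25]}
After line 2 (a[0] = b[0] = 25): d = {'a': [25, 23], 'b': [25]}
After line 3 (b.extend(a) appends [25, 23]): d = {'a': [25, 23], 'b': [25, 25, 23]}
After line 4: result = d['b'] = [25, 25, 23]

{'a': [25, 23], 'b': [25, 25, 23]}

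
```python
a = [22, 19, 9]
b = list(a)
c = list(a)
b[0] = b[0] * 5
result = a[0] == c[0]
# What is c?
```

After line 1: a = [22, 19, 9]
After line 2 (b = list(a), copy): a = [22, 19, 9], b = [22, 19, 9]
After line 3 (c = list(a) is a copy, new object): c = [22, 19, 9]
After line 4 (b[0] = 22 * 5 = 110; only b mutates (copy)): a = [22, 19, 9], b = [110, 19, 9], c = [22, 19, 9]
After line 5 (a[0] = 22, c[0] = 22; result = True)

[22, 19, 9]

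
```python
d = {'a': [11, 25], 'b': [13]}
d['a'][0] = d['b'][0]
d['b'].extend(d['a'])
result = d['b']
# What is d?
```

After line 1: d = {'a': [11, 25], 'b': [13]}
After line 2 (a[0] = b[0] = 13): d = {'a': [13, 25], 'b': [13]}
After line 3 (b.extend(a) appends [13, 25]): d = {'a': [13, 25], 'b': [13, 13, 25]}
After line 4: result = d['b'] = [13, 13, 25]

{'a': [13, 25], 'b': [13, 13, 25]}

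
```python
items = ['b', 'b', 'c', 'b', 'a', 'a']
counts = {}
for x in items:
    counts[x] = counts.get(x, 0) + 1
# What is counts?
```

Initial: counts = {}, items = ['b', 'b', 'c', 'b', 'a', 'a']
See 'b': counts = {'b': 1}
See 'b': counts = {'b': 2}
See 'c': counts = {'b': 2, 'c': 1}
See 'b': counts = {'b': 3, 'c': 1}
See 'a': counts = {'b': 3, 'c': 1, 'a': 1}
See 'a': counts = {'b': 3, 'c': 1, 'a': 2}

{'b': 3, 'c': 1, 'a': 2}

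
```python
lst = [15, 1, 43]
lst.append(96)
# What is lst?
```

[15, 1, 43, 96]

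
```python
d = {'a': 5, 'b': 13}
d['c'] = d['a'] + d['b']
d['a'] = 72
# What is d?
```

After line 1: d = {'a': 5, 'b': 13}
After line 2 (d['c'] = 5 + 13): d = {'a': 5, 'b': 13, 'c': 18}
After line 3: d = {'a': 72, 'b': 13, 'c': 18}

{'a': 72, 'b': 13, 'c': 18}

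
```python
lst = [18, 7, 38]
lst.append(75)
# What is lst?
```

[18, 7, 38, 75]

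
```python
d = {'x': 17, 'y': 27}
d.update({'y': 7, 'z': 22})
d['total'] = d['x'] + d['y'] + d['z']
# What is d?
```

After line 1: d = {'x': 17, 'y': 27}
After line 2 (y overwritten, z added): d = {'x': 17, 'y': 7, 'z': 22}
After line 3 (total = 17 + 7 + 22 = 46): d = {'x': 17, 'y': 7, 'z': 22, 'total': 46}

{'x': 17, 'y': 7, 'z': 22, 'total': 46}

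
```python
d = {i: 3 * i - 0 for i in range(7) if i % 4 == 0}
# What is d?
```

{0: 0, 4: 12}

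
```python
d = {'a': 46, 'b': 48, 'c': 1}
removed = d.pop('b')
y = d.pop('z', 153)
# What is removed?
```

After line 1: d = {'a': 46, 'b': 48, 'c': 1}
After line 2 (pop 'b' returns 48): d = {'a': 46, 'c': 1}, removed = 48
After line 3 (pop 'z' missing, returns default 153): d = {'a': 46, 'c': 1}, y = 153

48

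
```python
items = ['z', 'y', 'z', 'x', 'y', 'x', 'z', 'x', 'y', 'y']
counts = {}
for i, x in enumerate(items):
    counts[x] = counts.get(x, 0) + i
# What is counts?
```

Initial: counts = {}, items = ['z', 'y', 'z', 'x', 'y', 'x', 'z', 'x', 'y', 'y']
i=0, x='z': counts = {'z': 0}
i=1, x='y': counts = {'z': 0, 'y': 1}
i=2, x='z': counts = {'z': 2, 'y': 1}
i=3, x='x': counts = {'z': 2, 'y': 1, 'x': 3}
i=4, x='y': counts = {'z': 2, 'y': 5, 'x': 3}
i=5, x='x': counts = {'z': 2, 'y': 5, 'x': 8}
i=6, x='z': counts = {'z': 8, 'y': 5, 'x': 8}
i=7, x='x': counts = {'z': 8, 'y': 5, 'x': 15}
i=8, x='y': counts = {'z': 8, 'y': 13, 'x': 15}
i=9, x='y': counts = {'z': 8, 'y': 22, 'x': 15}

{'z': 8, 'y': 22, 'x': 15}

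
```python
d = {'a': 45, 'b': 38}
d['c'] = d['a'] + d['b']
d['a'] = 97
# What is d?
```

After line 1: d = {'a': 45, 'b': 38}
After line 2 (d['c'] = 45 + 38): d = {'a': 45, 'b': 38, 'c': 83}
After line 3: d = {'a': 97, 'b': 38, 'c': 83}

{'a': 97, 'b': 38, 'c': 83}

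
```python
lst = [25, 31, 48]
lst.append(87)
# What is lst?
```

[25, 31, 48, 87]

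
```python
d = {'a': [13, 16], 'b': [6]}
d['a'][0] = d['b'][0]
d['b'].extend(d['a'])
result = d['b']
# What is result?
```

After line 1: d = {'a': [13, 16], 'b': [6]}
After line 2 (a[0] = b[0] = 6): d = {'a': [6, 16], 'b': [6]}
After line 3 (b.extend(a) appends [6, 16]): d = {'a': [6, 16], 'b': [6, 6, 16]}
After line 4: result = d['b'] = [6, 6, 16]

[6, 6, 16]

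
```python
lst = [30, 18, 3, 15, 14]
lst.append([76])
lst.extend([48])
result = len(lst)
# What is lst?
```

After line 1: lst = [30, 18, 3, 15, 14]
After line 2 (append adds [76] as single element): lst = [30, 18, 3, 15, 14, [76]]
After line 3 (extend unpacks [48], adds 48): lst = [30, 18, 3, 15, 14, [76], 48]
After line 4: result = len(lst) = 7

[30, 18, 3, 15, 14, [76], 48]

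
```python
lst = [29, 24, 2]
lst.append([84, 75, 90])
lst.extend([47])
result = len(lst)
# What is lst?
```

After line 1: lst = [29, 24, 2]
After line 2 (append adds [84, 75, 90] as single element): lst = [29, 24, 2, [84, 75, 90]]
After line 3 (extend unpacks [47], adds 47): lst = [29, 24, 2, [84, 75, 90], 47]
After line 4: result = len(lst) = 5

[29, 24, 2, [84, 75, 90], 47]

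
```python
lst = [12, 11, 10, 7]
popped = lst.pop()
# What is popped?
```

7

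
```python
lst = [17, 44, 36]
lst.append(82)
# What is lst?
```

[17, 44, 36, 82]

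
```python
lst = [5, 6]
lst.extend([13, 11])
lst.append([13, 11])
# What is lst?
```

After line 1: lst = [5, 6]
After line 2 (extend unpacks [13, 11]): lst = [5, 6, 13, 11]
After line 3 (append adds [13, 11] as single element): lst = [5, 6, 13, 11, [13, 11]]

[5, 6, 13, 11, [13, 11]]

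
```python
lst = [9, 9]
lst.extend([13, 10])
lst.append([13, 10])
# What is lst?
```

After line 1: lst = [9, 9]
After line 2 (extend unpacks [13, 10]): lst = [9, 9, 13, 10]
After line 3 (append adds [13, 10] as single element): lst = [9, 9, 13, 10, [13, 10]]

[9, 9, 13, 10, [13, 10]]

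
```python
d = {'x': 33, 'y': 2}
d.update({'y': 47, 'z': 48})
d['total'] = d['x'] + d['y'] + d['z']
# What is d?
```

After line 1: d = {'x': 33, 'y': 2}
After line 2 (y overwritten, z added): d = {'x': 33, 'y': 47, 'z': 48}
After line 3 (total = 33 + 47 + 48 = 128): d = {'x': 33, 'y': 47, 'z': 48, 'total': 128}

{'x': 33, 'y': 47, 'z': 48, 'total': 128}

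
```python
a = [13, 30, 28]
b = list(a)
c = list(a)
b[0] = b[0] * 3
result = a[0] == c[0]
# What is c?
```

After line 1: a = [13, 30, 28]
After line 2 (b = list(a), copy): a = [13, 30, 28], b = [13, 30, 28]
After line 3 (c = list(a) is a copy, new object): c = [13, 30, 28]
After line 4 (b[0] = 13 * 3 = 39; only b mutates (copy)): a = [13, 30, 28], b = [39, 30, 28], c = [13, 30, 28]
After line 5 (a[0] = 13, c[0] = 13; result = True)

[13, 30, 28]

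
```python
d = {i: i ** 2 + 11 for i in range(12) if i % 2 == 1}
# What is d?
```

{1: 12, 3: 20, 5: 36, 7: 60, 9: 92, 11: 132}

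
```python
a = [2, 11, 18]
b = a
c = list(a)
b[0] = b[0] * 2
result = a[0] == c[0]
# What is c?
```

After line 1: a = [2, 11, 18]
After line 2 (b = a, alias): a = [2, 11, 18], b = [2, 11, 18]
After line 3 (c = list(a) is a copy, new object): c = [2, 11, 18]
After line 4 (b[0] = 2 * 2 = 4; mutates shared a/b): a = b = [4, 11, 18], c = [2, 11, 18]
After line 5 (a[0] = 4, c[0] = 2; result = False)

[2, 11, 18]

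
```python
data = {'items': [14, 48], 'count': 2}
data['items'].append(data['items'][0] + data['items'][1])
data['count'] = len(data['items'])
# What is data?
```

After line 1: data = {'items': [14, 48], 'count': 2}
After line 2 (append 14 + 48 = 62): data = {'items': [14, 48, 62], 'count': 2}
After line 3 (count = len(items) = 3): data = {'items': [14, 48, 62], 'count': 3}

{'items': [14, 48, 62], 'count': 3}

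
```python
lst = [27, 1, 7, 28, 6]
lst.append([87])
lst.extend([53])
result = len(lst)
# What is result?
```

After line 1: lst = [27, 1, 7, 28, 6]
After line 2 (append adds [87] as single element): lst = [27, 1, 7, 28, 6, [87]]
After line 3 (extend unpacks [53], adds 53): lst = [27, 1, 7, 28, 6, [87], 53]
After line 4: result = len(lst) = 7

7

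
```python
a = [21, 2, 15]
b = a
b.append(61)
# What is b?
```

After line 1: a = [21, 2, 15]
After line 2 (b = a is an alias, same object): a = [21, 2, 15], b = [21, 2, 15]
After line 3 (b.append mutates the shared list): a = [21, 2, 15, 61], b = [21, 2, 15, 61]

[21, 2, 15, 61]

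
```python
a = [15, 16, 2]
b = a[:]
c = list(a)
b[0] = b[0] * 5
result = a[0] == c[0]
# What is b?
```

After line 1: a = [15, 16, 2]
After line 2 (b = a[:], copy): a = [15, 16, 2], b = [15, 16, 2]
After line 3 (c = list(a) is a copy, new object): c = [15, 16, 2]
After line 4 (b[0] = 15 * 5 = 75; only b mutates (copy)): a = [15, 16, 2], b = [75, 16, 2], c = [15, 16, 2]
After line 5 (a[0] = 15, c[0] = 15; result = True)

[75, 16, 2]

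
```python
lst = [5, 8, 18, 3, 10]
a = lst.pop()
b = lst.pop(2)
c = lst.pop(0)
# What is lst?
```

After line 1: lst = [5, 8, 18, 3, 10]
After line 2 (pop() -> a = 10): lst = [5, 8, 18, 3]
After line 3 (pop(2) -> b = 18): lst = [5, 8, 3]
After line 4 (pop(0) -> c = 5): lst = [8, 3]

[8, 3]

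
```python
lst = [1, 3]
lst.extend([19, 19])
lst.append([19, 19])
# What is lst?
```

After line 1: lst = [1, 3]
After line 2 (extend unpacks [19, 19]): lst = [1, 3, 19, 19]
After line 3 (append adds [19, 19] as single element): lst = [1, 3, 19, 19, [19, 19]]

[1, 3, 19, 19, [19, 19]]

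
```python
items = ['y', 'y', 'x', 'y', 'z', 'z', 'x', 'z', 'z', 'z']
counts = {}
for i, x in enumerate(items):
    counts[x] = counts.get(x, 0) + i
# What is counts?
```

Initial: counts = {}, items = ['y', 'y', 'x', 'y', 'z', 'z', 'x', 'z', 'z', 'z']
i=0, x='y': counts = {'y': 0}
i=1, x='y': counts = {'y': 1}
i=2, x='x': counts = {'y': 1, 'x': 2}
i=3, x='y': counts = {'y': 4, 'x': 2}
i=4, x='z': counts = {'y': 4, 'x': 2, 'z': 4}
i=5, x='z': counts = {'y': 4, 'x': 2, 'z': 9}
i=6, x='x': counts = {'y': 4, 'x': 8, 'z': 9}
i=7, x='z': counts = {'y': 4, 'x': 8, 'z': 16}
i=8, x='z': counts = {'y': 4, 'x': 8, 'z': 24}
i=9, x='z': counts = {'y': 4, 'x': 8, 'z': 33}

{'y': 4, 'x': 8, 'z': 33}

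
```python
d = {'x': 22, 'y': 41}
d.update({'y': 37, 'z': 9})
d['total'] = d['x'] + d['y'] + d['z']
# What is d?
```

After line 1: d = {'x': 22, 'y': 41}
After line 2 (y overwritten, z added): d = {'x': 22, 'y': 37, 'z': 9}
After line 3 (total = 22 + 37 + 9 = 68): d = {'x': 22, 'y': 37, 'z': 9, 'total': 68}

{'x': 22, 'y': 37, 'z': 9, 'total': 68}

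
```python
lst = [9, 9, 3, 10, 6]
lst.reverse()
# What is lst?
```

[6, 10, 3, 9, 9]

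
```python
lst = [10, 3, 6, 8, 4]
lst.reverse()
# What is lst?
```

[4, 8, 6, 3, 10]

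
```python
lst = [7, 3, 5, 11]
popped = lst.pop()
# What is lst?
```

[7, 3, 5]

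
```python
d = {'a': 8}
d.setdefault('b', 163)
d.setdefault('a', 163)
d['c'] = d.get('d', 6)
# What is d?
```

After line 1: d = {'a': 8}
After line 2 (setdefault adds 'b'=163): d = {'a': 8, 'b': 163}
After line 3 (setdefault 'a' no-op, already exists): d = {'a': 8, 'b': 163}
After line 4 (get('d', 6) returns default since 'd' not in d): d = {'a': 8, 'b': 163, 'c': 6}

{'a': 8, 'b': 163, 'c': 6}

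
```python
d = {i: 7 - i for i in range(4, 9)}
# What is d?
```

{4: 3, 5: 2, 6: 1, 7: 0, 8: -1}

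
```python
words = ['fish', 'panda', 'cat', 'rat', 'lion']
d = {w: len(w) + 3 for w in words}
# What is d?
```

{'fish': 7, 'panda': 8, 'cat': 6, 'rat': 6, 'lion': 7}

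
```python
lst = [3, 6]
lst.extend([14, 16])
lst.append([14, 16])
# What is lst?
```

After line 1: lst = [3, 6]
After line 2 (extend unpacks [14, 16]): lst = [3, 6, 14, 16]
After line 3 (append adds [14, 16] as single element): lst = [3, 6, 14, 16, [14, 16]]

[3, 6, 14, 16, [14, 16]]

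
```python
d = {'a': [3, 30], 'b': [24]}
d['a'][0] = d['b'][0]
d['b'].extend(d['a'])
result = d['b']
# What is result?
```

After line 1: d = {'a': [3, 30], 'b': [24]}
After line 2 (a[0] = b[0] = 24): d = {'a': [24, 30], 'b': [24]}
After line 3 (b.extend(a) appends [24, 30]): d = {'a': [24, 30], 'b': [24, 24, 30]}
After line 4: result = d['b'] = [24, 24, 30]

[24, 24, 30]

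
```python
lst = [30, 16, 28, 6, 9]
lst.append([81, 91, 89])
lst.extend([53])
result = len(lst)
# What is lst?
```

After line 1: lst = [30, 16, 28, 6, 9]
After line 2 (append adds [81, 91, 89] as single element): lst = [30, 16, 28, 6, 9, [81, 91, 89]]
After line 3 (extend unpacks [53], adds 53): lst = [30, 16, 28, 6, 9, [81, 91, 89], 53]
After line 4: result = len(lst) = 7

[30, 16, 28, 6, 9, [81, 91, 89], 53]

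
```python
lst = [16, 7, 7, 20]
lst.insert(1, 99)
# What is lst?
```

[16, 99, 7, 7, 20]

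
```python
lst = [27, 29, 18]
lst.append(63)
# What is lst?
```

[27, 29, 18, 63]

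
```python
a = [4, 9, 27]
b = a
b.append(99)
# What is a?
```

After line 1: a = [4, 9, 27]
After line 2 (b = a is an alias, same object): a = [4, 9, 27], b = [4, 9, 27]
After line 3 (b.append mutates the shared list): a = [4, 9, 27, 99], b = [4, 9, 27, 99]

[4, 9, 27, 99]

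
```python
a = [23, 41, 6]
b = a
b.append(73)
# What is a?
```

After line 1: a = [23, 41, 6]
After line 2 (b = a is an alias, same object): a = [23, 41, 6], b = [23, 41, 6]
After line 3 (b.append mutates the shared list): a = [23, 41, 6, 73], b = [23, 41, 6, 73]

[23, 41, 6, 73]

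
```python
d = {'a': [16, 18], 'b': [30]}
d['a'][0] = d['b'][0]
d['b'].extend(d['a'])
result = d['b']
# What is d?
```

After line 1: d = {'a': [16, 18], 'b': [30]}
After line 2 (a[0] = b[0] = 30): d = {'a': [30, 18], 'b': [30]}
After line 3 (b.extend(a) appends [30, 18]): d = {'a': [30, 18], 'b': [30, 30, 18]}
After line 4: result = d['b'] = [30, 30, 18]

{'a': [30, 18], 'b': [30, 30, 18]}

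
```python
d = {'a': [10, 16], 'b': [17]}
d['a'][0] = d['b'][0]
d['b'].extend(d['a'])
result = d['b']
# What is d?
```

After line 1: d = {'a': [10, 16], 'b': [17]}
After line 2 (a[0] = b[0] = 17): d = {'a': [17, 16], 'b': [17]}
After line 3 (b.extend(a) appends [17, 16]): d = {'a': [17, 16], 'b': [17, 17, 16]}
After line 4: result = d['b'] = [17, 17, 16]

{'a': [17, 16], 'b': [17, 17, 16]}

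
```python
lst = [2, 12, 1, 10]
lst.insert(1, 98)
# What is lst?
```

[2, 98, 12, 1, 10]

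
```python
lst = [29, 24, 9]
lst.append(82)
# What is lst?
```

[29, 24, 9, 82]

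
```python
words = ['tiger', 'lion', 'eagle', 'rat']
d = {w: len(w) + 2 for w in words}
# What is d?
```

{'tiger': 7, 'lion': 6, 'eagle': 7, 'rat': 5}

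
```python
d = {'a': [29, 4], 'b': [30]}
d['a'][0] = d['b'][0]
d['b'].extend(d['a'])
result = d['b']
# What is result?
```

After line 1: d = {'a': [29, 4], 'b': [30]}
After line 2 (a[0] = b[0] = 30): d = {'a': [30, 4], 'b': [30]}
After line 3 (b.extend(a) appends [30, 4]): d = {'a': [30, 4], 'b': [30, 30, 4]}
After line 4: result = d['b'] = [30, 30, 4]

[30, 30, 4]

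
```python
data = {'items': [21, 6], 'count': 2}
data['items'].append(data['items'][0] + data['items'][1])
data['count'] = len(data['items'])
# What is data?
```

After line 1: data = {'items': [21, 6], 'count': 2}
After line 2 (append 21 + 6 = 27): data = {'items': [21, 6, 27], 'count': 2}
After line 3 (count = len(items) = 3): data = {'items': [21, 6, 27], 'count': 3}

{'items': [21, 6, 27], 'count': 3}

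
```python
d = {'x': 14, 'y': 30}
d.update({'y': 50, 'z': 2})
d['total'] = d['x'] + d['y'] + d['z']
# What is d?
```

After line 1: d = {'x': 14, 'y': 30}
After line 2 (y overwritten, z added): d = {'x': 14, 'y': 50, 'z': 2}
After line 3 (total = 14 + 50 + 2 = 66): d = {'x': 14, 'y': 50, 'z': 2, 'total': 66}

{'x': 14, 'y': 50, 'z': 2, 'total': 66}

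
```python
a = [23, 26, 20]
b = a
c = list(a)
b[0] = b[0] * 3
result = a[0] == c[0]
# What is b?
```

After line 1: a = [23, 26, 20]
After line 2 (b = a, alias): a = [23, 26, 20], b = [23, 26, 20]
After line 3 (c = list(a) is a copy, new object): c = [23, 26, 20]
After line 4 (b[0] = 23 * 3 = 69; mutates shared a/b): a = b = [69, 26, 20], c = [23, 26, 20]
After line 5 (a[0] = 69, c[0] = 23; result = False)

[69, 26, 20]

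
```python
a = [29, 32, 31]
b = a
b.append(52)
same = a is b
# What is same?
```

After line 1: a = [29, 32, 31]
After line 2 (b = a is an alias, same object): a = [29, 32, 31], b = [29, 32, 31]
After line 3 (b.append mutates the shared list): a = [29, 32, 31, 52], b = [29, 32, 31, 52]
After line 4 (same = a is b; same object -> True): same = True

True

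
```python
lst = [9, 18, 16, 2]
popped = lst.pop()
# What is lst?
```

[9, 18, 16]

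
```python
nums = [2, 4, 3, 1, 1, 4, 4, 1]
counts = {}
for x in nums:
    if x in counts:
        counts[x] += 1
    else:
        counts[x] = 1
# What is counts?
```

Initial: counts = {}, nums = [2, 4, 3, 1, 1, 4, 4, 1]
See 2: counts = {2: 1}
See 4: counts = {2: 1, 4: 1}
See 3: counts = {2: 1, 4: 1, 3: 1}
See 1: counts = {2: 1, 4: 1, 3: 1, 1: 1}
See 1: counts = {2: 1, 4: 1, 3: 1, 1: 2}
See 4: counts = {2: 1, 4: 2, 3: 1, 1: 2}
See 4: counts = {2: 1, 4: 3, 3: 1, 1: 2}
See 1: counts = {2: 1, 4: 3, 3: 1, 1: 3}

{2: 1, 4: 3, 3: 1, 1: 3}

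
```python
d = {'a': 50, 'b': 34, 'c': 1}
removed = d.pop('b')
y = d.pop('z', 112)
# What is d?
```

After line 1: d = {'a': 50, 'b': 34, 'c': 1}
After line 2 (pop 'b' returns 34): d = {'a': 50, 'c': 1}, removed = 34
After line 3 (pop 'z' missing, returns default 112): d = {'a': 50, 'c': 1}, y = 112

{'a': 50, 'c': 1}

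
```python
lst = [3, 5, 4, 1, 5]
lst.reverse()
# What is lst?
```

[5, 1, 4, 5, 3]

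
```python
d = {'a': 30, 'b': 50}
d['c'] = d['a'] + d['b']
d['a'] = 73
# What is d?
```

After line 1: d = {'a': 30, 'b': 50}
After line 2 (d['c'] = 30 + 50): d = {'a': 30, 'b': 50, 'c': 80}
After line 3: d = {'a': 73, 'b': 50, 'c': 80}

{'a': 73, 'b': 50, 'c': 80}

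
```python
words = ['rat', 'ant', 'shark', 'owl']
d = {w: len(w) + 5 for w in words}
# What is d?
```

{'rat': 8, 'ant': 8, 'shark': 10, 'owl': 8}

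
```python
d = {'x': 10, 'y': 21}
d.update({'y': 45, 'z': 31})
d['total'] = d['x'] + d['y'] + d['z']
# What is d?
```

After line 1: d = {'x': 10, 'y': 21}
After line 2 (y overwritten, z added): d = {'x': 10, 'y': 45, 'z': 31}
After line 3 (total = 10 + 45 + 31 = 86): d = {'x': 10, 'y': 45, 'z': 31, 'total': 86}

{'x': 10, 'y': 45, 'z': 31, 'total': 86}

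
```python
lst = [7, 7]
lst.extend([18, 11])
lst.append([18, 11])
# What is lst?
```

After line 1: lst = [7, 7]
After line 2 (extend unpacks [18, 11]): lst = [7, 7, 18, 11]
After line 3 (append adds [18, 11] as single element): lst = [7, 7, 18, 11, [18, 11]]

[7, 7, 18, 11, [18, 11]]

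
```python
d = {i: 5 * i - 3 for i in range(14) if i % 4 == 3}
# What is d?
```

{3: 12, 7: 32, 11: 52}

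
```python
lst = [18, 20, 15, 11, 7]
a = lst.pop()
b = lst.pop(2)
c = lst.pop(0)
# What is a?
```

After line 1: lst = [18, 20, 15, 11, 7]
After line 2 (pop() -> a = 7): lst = [18, 20, 15, 11]
After line 3 (pop(2) -> b = 15): lst = [18, 20, 11]
After line 4 (pop(0) -> c = 18): lst = [20, 11]

7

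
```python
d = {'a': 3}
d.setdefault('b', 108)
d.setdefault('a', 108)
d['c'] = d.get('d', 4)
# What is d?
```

After line 1: d = {'a': 3}
After line 2 (setdefault adds 'b'=108): d = {'a': 3, 'b': 108}
After line 3 (setdefault 'a' no-op, already exists): d = {'a': 3, 'b': 108}
After line 4 (get('d', 4) returns default since 'd' not in d): d = {'a': 3, 'b': 108, 'c': 4}

{'a': 3, 'b': 108, 'c': 4}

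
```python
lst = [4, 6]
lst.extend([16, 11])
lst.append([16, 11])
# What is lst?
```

After line 1: lst = [4, 6]
After line 2 (extend unpacks [16, 11]): lst = [4, 6, 16, 11]
After line 3 (append adds [16, 11] as single element): lst = [4, 6, 16, 11, [16, 11]]

[4, 6, 16, 11, [16, 11]]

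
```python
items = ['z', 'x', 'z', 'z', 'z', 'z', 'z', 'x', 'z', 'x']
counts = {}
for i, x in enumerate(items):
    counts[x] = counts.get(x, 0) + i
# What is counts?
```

Initial: counts = {}, items = ['z', 'x', 'z', 'z', 'z', 'z', 'z', 'x', 'z', 'x']
i=0, x='z': counts = {'z': 0}
i=1, x='x': counts = {'z': 0, 'x': 1}
i=2, x='z': counts = {'z': 2, 'x': 1}
i=3, x='z': counts = {'z': 5, 'x': 1}
i=4, x='z': counts = {'z': 9, 'x': 1}
i=5, x='z': counts = {'z': 14, 'x': 1}
i=6, x='z': counts = {'z': 20, 'x': 1}
i=7, x='x': counts = {'z': 20, 'x': 8}
i=8, x='z': counts = {'z': 28, 'x': 8}
i=9, x='x': counts = {'z': 28, 'x': 17}

{'z': 28, 'x': 17}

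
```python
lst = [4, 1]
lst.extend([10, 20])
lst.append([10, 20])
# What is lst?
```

After line 1: lst = [4, 1]
After line 2 (extend unpacks [10, 20]): lst = [4, 1, 10, 20]
After line 3 (append adds [10, 20] as single element): lst = [4, 1, 10, 20, [10, 20]]

[4, 1, 10, 20, [10, 20]]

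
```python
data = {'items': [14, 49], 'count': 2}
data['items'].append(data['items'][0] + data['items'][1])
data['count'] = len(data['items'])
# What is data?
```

After line 1: data = {'items': [14, 49], 'count': 2}
After line 2 (append 14 + 49 = 63): data = {'items': [14, 49, 63], 'count': 2}
After line 3 (count = len(items) = 3): data = {'items': [14, 49, 63], 'count': 3}

{'items': [14, 49, 63], 'count': 3}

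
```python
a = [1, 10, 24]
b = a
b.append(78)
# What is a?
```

After line 1: a = [1, 10, 24]
After line 2 (b = a is an alias, same object): a = [1, 10, 24], b = [1, 10, 24]
After line 3 (b.append mutates the shared list): a = [1, 10, 24, 78], b = [1, 10, 24, 78]

[1, 10, 24, 78]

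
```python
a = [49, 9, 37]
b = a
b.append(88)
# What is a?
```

After line 1: a = [49, 9, 37]
After line 2 (b = a is an alias, same object): a = [49, 9, 37], b = [49, 9, 37]
After line 3 (b.append mutates the shared list): a = [49, 9, 37, 88], b = [49, 9, 37, 88]

[49, 9, 37, 88]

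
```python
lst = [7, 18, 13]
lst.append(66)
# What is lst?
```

[7, 18, 13, 66]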